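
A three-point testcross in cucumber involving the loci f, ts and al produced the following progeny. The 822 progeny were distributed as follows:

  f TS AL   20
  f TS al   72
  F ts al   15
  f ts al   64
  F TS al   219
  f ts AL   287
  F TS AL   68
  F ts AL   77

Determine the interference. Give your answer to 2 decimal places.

0.06

The two most frequent reciprocal classes, f ts AL and F TS al, are the parental types, so the F1 was f ts AL / F TS al.
The two rarest classes, f TS AL and F ts al, are the double crossovers. Comparing them with the parentals, only the ts allele has switched, so ts is the middle locus and the order is f – ts – al.
f–ts: (149 + 35)/822 = 0.2238; ts–al: (132 + 35)/822 = 0.2032.
Expected DCO frequency = 0.2238 × 0.2032 ≈ 0.04548; observed = 35/822 ≈ 0.04258.
Coefficient of coincidence = 0.04258/0.04548 ≈ 0.94; interference = 1 − 0.94 = 0.06.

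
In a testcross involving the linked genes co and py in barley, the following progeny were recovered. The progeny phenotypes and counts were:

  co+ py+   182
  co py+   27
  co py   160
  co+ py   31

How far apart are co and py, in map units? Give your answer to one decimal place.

14.5 map units

The two most frequent classes, co+ py+ (182) and co py (160), are the parental types, so the F1 was co+ py+ / co py.
The recombinant classes are co+ py and co py+: 31 + 27 = 58.
Recombination frequency = 58/400 = 0.1450 ≈ 14.5%, i.e. 14.5 map units.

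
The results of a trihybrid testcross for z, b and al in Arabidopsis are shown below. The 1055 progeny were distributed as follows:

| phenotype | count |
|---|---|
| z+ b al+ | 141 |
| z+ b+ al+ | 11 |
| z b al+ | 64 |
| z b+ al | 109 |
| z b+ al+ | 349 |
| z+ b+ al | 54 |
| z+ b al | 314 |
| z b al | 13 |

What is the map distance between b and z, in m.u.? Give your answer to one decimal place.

13.5 m.u.

The two most frequent reciprocal classes, z+ b al and z b+ al+, are the parental types, so the F1 was z+ b al / z b+ al+.
The two rarest classes, z b al and z+ b+ al+, are the double crossovers. Comparing them with the parentals, only the z allele has switched, so z is the middle locus and the order is b – z – al.
Crossovers in the b–z interval produce the single-crossover classes z+ b+ al and z b al+ (54 + 64 = 118) plus the double crossovers (24).
RF(b–z) = (118 + 24) / 1055 = 142/1055 = 0.1346 → 13.5 m.u.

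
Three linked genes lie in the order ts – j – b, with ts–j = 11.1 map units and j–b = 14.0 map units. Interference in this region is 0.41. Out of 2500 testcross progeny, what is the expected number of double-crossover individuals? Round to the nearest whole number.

Map distances give recombination frequencies of 0.111 and 0.140 for the two intervals.
With interference 0.41 (so coincidence = 0.59), expected double-crossover frequency = 0.111 × 0.140 × 0.59 = 0.00917.
Expected number = 0.00917 × 2500 = 22.92 ≈ 23.

23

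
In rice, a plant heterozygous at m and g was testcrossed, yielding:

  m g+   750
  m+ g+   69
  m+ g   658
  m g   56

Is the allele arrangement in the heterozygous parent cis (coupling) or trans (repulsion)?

The two most frequent classes are m+ g (658) and m g+ (750); these are the parental (non-recombinant) types.
So the F1 carried m+ g on one chromosome and m g+ on the other — the recessive alleles are on opposite chromosomes (trans / repulsion).

trans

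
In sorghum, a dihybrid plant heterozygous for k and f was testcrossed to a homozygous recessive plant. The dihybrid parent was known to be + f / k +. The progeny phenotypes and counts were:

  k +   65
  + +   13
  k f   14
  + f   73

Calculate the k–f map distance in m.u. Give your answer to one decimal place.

The recombinant classes are + + and k f: 13 + 14 = 27.
Recombination frequency = 27/165 = 0.1636 ≈ 16.4%, i.e. 16.4 m.u.

16.4 m.u.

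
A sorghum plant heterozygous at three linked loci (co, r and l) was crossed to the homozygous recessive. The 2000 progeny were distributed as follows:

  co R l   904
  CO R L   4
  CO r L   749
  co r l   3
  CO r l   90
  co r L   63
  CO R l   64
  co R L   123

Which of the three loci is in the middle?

r

The two most frequent reciprocal classes, CO r L and co R l, are the parental types, so the F1 was CO r L / co R l.
The two rarest classes, CO R L and co r l, are the double crossovers. Comparing them with the parentals, only the r allele has switched, so r is the middle locus and the order is l – r – co.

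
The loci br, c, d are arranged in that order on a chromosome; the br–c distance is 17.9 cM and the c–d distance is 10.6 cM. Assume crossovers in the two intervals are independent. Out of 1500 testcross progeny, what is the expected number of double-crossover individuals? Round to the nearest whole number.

28

Map distances give recombination frequencies of 0.179 and 0.106 for the two intervals.
With no interference, expected double-crossover frequency = 0.179 × 0.106 = 0.01897.
Expected number = 0.01897 × 1500 = 28.46 ≈ 28.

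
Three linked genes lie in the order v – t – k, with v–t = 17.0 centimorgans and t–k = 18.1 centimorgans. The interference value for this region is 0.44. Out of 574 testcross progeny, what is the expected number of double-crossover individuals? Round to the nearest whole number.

10

Map distances give recombination frequencies of 0.170 and 0.181 for the two intervals.
With interference 0.44 (so coincidence = 0.56), expected double-crossover frequency = 0.170 × 0.181 × 0.56 = 0.01723.
Expected number = 0.01723 × 574 = 9.89 ≈ 10.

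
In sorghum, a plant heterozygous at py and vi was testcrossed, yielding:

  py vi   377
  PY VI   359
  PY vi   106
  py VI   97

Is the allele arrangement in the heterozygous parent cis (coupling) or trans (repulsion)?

cis

The two most frequent classes are PY VI (359) and py vi (377); these are the parental (non-recombinant) types.
So the F1 carried PY VI on one chromosome and py vi on the other — the recessive alleles are on the same chromosome (cis / coupling).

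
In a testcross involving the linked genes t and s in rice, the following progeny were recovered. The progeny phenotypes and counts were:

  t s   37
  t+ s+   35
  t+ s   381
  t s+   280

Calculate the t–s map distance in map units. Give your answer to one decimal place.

9.8 map units

The two most frequent classes, t+ s (381) and t s+ (280), are the parental types, so the F1 was t+ s / t s+.
The recombinant classes are t+ s+ and t s: 35 + 37 = 72.
Recombination frequency = 72/733 = 0.0982 ≈ 9.8%, i.e. 9.8 map units.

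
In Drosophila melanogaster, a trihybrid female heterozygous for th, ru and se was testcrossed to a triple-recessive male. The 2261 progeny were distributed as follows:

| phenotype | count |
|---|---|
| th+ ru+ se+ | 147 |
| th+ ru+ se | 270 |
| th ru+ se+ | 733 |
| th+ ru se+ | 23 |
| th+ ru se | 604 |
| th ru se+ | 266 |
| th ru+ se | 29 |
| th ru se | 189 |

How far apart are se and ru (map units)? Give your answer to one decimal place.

The two most frequent reciprocal classes, th+ ru se and th ru+ se+, are the parental types, so the F1 was th+ ru se / th ru+ se+.
The two rarest classes, th+ ru se+ and th ru+ se, are the double crossovers. Comparing them with the parentals, only the se allele has switched, so se is the middle locus and the order is ru – se – th.
Crossovers in the ru–se interval produce the single-crossover classes th+ ru+ se and th ru se+ (270 + 266 = 536) plus the double crossovers (52).
RF(ru–se) = (536 + 52) / 2261 = 588/2261 = 0.2601 → 26.0 map units.

26.0 map units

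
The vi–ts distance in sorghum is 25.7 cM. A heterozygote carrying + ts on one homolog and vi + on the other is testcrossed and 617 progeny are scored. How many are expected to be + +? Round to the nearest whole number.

79

A map distance of 25.7 cM corresponds to a recombination frequency of 0.257.
The F1 is + ts / vi +, so + + is a recombinant gamete class with expected frequency r/2 = 0.257/2 = 0.1285.
Expected number = 0.1285 × 617 = 79.28 ≈ 79.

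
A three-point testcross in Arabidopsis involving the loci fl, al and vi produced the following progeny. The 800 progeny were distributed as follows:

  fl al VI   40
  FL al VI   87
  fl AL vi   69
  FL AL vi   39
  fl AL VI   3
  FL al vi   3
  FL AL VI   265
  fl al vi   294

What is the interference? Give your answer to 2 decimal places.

0.65

The two most frequent reciprocal classes, fl al vi and FL AL VI, are the parental types, so the F1 was fl al vi / FL AL VI.
The two rarest classes, FL al vi and fl AL VI, are the double crossovers. Comparing them with the parentals, only the fl allele has switched, so fl is the middle locus and the order is al – fl – vi.
al–fl: (156 + 6)/800 = 0.2025; fl–vi: (79 + 6)/800 = 0.1062.
Expected DCO frequency = 0.2025 × 0.1062 ≈ 0.02151; observed = 6/800 ≈ 0.00750.
Coefficient of coincidence = 0.00750/0.02151 ≈ 0.35; interference = 1 − 0.35 = 0.65.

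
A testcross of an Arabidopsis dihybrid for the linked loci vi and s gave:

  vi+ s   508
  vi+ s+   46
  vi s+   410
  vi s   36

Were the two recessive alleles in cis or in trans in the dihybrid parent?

The two most frequent classes are vi+ s (508) and vi s+ (410); these are the parental (non-recombinant) types.
So the F1 carried vi+ s on one chromosome and vi s+ on the other — the recessive alleles are on opposite chromosomes (trans / repulsion).

trans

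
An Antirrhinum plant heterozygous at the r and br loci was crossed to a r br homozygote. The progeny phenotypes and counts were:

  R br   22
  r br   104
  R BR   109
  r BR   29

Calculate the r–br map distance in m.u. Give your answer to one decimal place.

19.3 m.u.

The two most frequent classes, R BR (109) and r br (104), are the parental types, so the F1 was R BR / r br.
The recombinant classes are R br and r BR: 22 + 29 = 51.
Recombination frequency = 51/264 = 0.1932 ≈ 19.3%, i.e. 19.3 m.u.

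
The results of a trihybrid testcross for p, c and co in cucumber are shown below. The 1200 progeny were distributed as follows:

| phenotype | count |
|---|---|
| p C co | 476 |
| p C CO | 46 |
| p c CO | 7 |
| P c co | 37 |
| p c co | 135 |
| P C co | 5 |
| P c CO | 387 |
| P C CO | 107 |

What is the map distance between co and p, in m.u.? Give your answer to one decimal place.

The two most frequent reciprocal classes, p C co and P c CO, are the parental types, so the F1 was p C co / P c CO.
The two rarest classes, P C co and p c CO, are the double crossovers. Comparing them with the parentals, only the p allele has switched, so p is the middle locus and the order is c – p – co.
Crossovers in the p–co interval produce the single-crossover classes p C CO and P c co (46 + 37 = 83) plus the double crossovers (12).
RF(p–co) = (83 + 12) / 1200 = 95/1200 = 0.0792 → 7.9 m.u.

7.9 m.u.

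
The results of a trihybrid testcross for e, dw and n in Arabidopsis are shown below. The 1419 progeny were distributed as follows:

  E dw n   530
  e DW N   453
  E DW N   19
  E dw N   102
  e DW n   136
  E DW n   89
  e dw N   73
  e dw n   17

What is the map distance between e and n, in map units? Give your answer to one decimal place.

The two most frequent reciprocal classes, e DW N and E dw n, are the parental types, so the F1 was e DW N / E dw n.
The two rarest classes, E DW N and e dw n, are the double crossovers. Comparing them with the parentals, only the e allele has switched, so e is the middle locus and the order is dw – e – n.
Crossovers in the e–n interval produce the single-crossover classes e DW n and E dw N (136 + 102 = 238) plus the double crossovers (36).
RF(e–n) = (238 + 36) / 1419 = 274/1419 = 0.1931 → 19.3 map units.

19.3 map units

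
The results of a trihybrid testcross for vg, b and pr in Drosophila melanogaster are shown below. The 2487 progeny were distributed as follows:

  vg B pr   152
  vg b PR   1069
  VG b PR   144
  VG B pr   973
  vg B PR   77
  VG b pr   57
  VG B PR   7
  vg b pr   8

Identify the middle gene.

The two most frequent reciprocal classes, VG B pr and vg b PR, are the parental types, so the F1 was VG B pr / vg b PR.
The two rarest classes, VG B PR and vg b pr, are the double crossovers. Comparing them with the parentals, only the pr allele has switched, so pr is the middle locus and the order is b – pr – vg.

pr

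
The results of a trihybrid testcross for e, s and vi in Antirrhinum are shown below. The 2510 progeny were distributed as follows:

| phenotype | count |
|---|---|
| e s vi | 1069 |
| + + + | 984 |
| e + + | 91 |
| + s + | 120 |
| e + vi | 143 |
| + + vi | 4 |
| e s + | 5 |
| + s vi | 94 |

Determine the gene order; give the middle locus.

vi

The two most frequent reciprocal classes, e s vi and + + +, are the parental types, so the F1 was e s vi / + + +.
The two rarest classes, e s + and + + vi, are the double crossovers. Comparing them with the parentals, only the vi allele has switched, so vi is the middle locus and the order is s – vi – e.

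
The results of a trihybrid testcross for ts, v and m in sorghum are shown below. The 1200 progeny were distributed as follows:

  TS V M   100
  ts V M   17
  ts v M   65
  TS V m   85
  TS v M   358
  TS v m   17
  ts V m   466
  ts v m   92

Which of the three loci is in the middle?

The two most frequent reciprocal classes, TS v M and ts V m, are the parental types, so the F1 was TS v M / ts V m.
The two rarest classes, TS v m and ts V M, are the double crossovers. Comparing them with the parentals, only the m allele has switched, so m is the middle locus and the order is ts – m – v.

m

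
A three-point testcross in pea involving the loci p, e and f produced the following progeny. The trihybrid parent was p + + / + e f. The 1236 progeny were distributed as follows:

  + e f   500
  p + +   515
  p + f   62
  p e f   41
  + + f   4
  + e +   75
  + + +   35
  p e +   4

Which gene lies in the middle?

e

The two rarest classes, p e + and + + f, are the double crossovers. Comparing them with the parentals, only the e allele has switched, so e is the middle locus and the order is f – e – p.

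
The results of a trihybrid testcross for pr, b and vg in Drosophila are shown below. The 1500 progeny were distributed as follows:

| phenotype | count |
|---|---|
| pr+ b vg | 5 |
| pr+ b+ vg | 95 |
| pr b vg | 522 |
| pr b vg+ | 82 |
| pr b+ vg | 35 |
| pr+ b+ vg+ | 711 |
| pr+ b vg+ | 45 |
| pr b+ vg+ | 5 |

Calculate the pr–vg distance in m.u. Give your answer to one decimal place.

12.5 m.u.

The two most frequent reciprocal classes, pr b vg and pr+ b+ vg+, are the parental types, so the F1 was pr b vg / pr+ b+ vg+.
The two rarest classes, pr+ b vg and pr b+ vg+, are the double crossovers. Comparing them with the parentals, only the pr allele has switched, so pr is the middle locus and the order is b – pr – vg.
Crossovers in the pr–vg interval produce the single-crossover classes pr b vg+ and pr+ b+ vg (82 + 95 = 177) plus the double crossovers (10).
RF(pr–vg) = (177 + 10) / 1500 = 187/1500 = 0.1247 → 12.5 m.u.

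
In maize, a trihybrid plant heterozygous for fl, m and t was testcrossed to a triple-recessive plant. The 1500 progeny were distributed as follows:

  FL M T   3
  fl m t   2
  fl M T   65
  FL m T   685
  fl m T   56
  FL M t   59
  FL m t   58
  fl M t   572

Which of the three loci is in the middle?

m

The two most frequent reciprocal classes, fl M t and FL m T, are the parental types, so the F1 was fl M t / FL m T.
The two rarest classes, fl m t and FL M T, are the double crossovers. Comparing them with the parentals, only the m allele has switched, so m is the middle locus and the order is fl – m – t.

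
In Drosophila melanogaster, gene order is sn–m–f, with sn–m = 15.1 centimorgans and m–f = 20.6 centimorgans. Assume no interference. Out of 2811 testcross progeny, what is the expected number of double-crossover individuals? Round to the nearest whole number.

Map distances give recombination frequencies of 0.151 and 0.206 for the two intervals.
With no interference, expected double-crossover frequency = 0.151 × 0.206 = 0.03111.
Expected number = 0.03111 × 2811 = 87.44 ≈ 87.

87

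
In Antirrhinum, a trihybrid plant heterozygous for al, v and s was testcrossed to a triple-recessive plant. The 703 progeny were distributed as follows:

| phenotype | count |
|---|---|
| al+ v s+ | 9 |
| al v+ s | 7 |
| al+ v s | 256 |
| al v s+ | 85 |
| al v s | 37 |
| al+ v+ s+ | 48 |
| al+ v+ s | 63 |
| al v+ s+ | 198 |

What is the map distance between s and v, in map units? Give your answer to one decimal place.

23.3 map units

The two most frequent reciprocal classes, al+ v s and al v+ s+, are the parental types, so the F1 was al+ v s / al v+ s+.
The two rarest classes, al+ v s+ and al v+ s, are the double crossovers. Comparing them with the parentals, only the s allele has switched, so s is the middle locus and the order is v – s – al.
Crossovers in the v–s interval produce the single-crossover classes al+ v+ s and al v s+ (63 + 85 = 148) plus the double crossovers (16).
RF(v–s) = (148 + 16) / 703 = 164/703 = 0.2333 → 23.3 map units.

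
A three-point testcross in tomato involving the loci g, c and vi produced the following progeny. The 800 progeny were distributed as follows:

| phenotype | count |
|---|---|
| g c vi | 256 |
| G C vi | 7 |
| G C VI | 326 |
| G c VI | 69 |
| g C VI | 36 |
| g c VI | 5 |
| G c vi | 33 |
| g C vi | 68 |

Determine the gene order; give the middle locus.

vi

The two most frequent reciprocal classes, G C VI and g c vi, are the parental types, so the F1 was G C VI / g c vi.
The two rarest classes, G C vi and g c VI, are the double crossovers. Comparing them with the parentals, only the vi allele has switched, so vi is the middle locus and the order is g – vi – c.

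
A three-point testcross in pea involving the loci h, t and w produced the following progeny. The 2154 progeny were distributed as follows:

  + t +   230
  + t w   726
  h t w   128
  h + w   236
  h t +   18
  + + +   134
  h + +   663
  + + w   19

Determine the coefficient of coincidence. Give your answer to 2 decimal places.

0.53

The two most frequent reciprocal classes, + t w and h + +, are the parental types, so the F1 was + t w / h + +.
The two rarest classes, + + w and h t +, are the double crossovers. Comparing them with the parentals, only the t allele has switched, so t is the middle locus and the order is w – t – h.
w–t: (466 + 37)/2154 = 0.2335; t–h: (262 + 37)/2154 = 0.1388.
Expected DCO frequency = 0.2335 × 0.1388 ≈ 0.03241; observed = 37/2154 ≈ 0.01718.
Coefficient of coincidence = 0.01718/0.03241 ≈ 0.53.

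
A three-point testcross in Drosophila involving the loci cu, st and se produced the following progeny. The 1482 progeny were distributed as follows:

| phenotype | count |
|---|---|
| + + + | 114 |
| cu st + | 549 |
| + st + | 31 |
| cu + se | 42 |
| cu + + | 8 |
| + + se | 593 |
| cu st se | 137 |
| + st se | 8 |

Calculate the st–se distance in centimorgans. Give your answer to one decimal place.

The two most frequent reciprocal classes, + + se and cu st +, are the parental types, so the F1 was + + se / cu st +.
The two rarest classes, + st se and cu + +, are the double crossovers. Comparing them with the parentals, only the st allele has switched, so st is the middle locus and the order is se – st – cu.
Crossovers in the se–st interval produce the single-crossover classes + + + and cu st se (114 + 137 = 251) plus the double crossovers (16).
RF(se–st) = (251 + 16) / 1482 = 267/1482 = 0.1802 → 18.0 centimorgans.

18.0 centimorgans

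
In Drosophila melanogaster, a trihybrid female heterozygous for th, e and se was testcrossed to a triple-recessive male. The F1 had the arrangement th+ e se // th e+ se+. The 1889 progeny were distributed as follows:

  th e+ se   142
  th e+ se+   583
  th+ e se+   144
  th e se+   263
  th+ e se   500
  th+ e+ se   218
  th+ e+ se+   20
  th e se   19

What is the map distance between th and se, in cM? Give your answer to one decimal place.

17.2 cM

The two rarest classes, th e se and th+ e+ se+, are the double crossovers. Comparing them with the parentals, only the th allele has switched, so th is the middle locus and the order is se – th – e.
Crossovers in the se–th interval produce the single-crossover classes th+ e se+ and th e+ se (144 + 142 = 286) plus the double crossovers (39).
RF(se–th) = (286 + 39) / 1889 = 325/1889 = 0.1720 → 17.2 cM.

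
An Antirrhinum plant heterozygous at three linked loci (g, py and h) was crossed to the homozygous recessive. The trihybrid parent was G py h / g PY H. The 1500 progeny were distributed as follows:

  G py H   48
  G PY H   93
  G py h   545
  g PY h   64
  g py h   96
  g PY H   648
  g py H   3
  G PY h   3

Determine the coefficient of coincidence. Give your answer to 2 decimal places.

The two rarest classes, G PY h and g py H, are the double crossovers. Comparing them with the parentals, only the py allele has switched, so py is the middle locus and the order is h – py – g.
h–py: (112 + 6)/1500 = 0.0787; py–g: (189 + 6)/1500 = 0.1300.
Expected DCO frequency = 0.0787 × 0.1300 ≈ 0.01023; observed = 6/1500 ≈ 0.00400.
Coefficient of coincidence = 0.00400/0.01023 ≈ 0.39.

0.39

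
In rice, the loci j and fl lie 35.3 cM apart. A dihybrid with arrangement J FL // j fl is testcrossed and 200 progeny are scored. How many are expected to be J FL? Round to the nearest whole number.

A map distance of 35.3 cM corresponds to a recombination frequency of 0.353.
The F1 is J FL / j fl, so J FL is a parental gamete class with expected frequency (1 − r)/2 = 0.647/2 = 0.3235.
Expected number = 0.3235 × 200 = 64.70 ≈ 65.

65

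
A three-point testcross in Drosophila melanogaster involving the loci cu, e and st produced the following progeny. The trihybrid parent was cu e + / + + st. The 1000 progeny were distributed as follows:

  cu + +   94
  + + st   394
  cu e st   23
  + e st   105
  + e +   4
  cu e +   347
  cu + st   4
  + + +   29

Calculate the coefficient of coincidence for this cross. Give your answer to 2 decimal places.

The two rarest classes, + e + and cu + st, are the double crossovers. Comparing them with the parentals, only the cu allele has switched, so cu is the middle locus and the order is st – cu – e.
st–cu: (52 + 8)/1000 = 0.0600; cu–e: (199 + 8)/1000 = 0.2070.
Expected DCO frequency = 0.0600 × 0.2070 ≈ 0.01242; observed = 8/1000 ≈ 0.00800.
Coefficient of coincidence = 0.00800/0.01242 ≈ 0.64.

0.64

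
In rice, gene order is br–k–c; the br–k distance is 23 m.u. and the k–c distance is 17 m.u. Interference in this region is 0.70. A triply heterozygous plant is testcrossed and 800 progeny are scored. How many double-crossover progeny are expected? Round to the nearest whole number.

Map distances give recombination frequencies of 0.230 and 0.170 for the two intervals.
With interference 0.70 (so coincidence = 0.30), expected double-crossover frequency = 0.230 × 0.170 × 0.30 = 0.01173.
Expected number = 0.01173 × 800 = 9.38 ≈ 9.

9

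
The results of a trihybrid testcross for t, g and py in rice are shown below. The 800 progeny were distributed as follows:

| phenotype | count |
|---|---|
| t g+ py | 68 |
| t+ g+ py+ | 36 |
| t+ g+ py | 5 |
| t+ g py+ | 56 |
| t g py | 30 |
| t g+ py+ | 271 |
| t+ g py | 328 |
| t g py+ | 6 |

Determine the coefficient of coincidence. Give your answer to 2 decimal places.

0.85

The two most frequent reciprocal classes, t g+ py+ and t+ g py, are the parental types, so the F1 was t g+ py+ / t+ g py.
The two rarest classes, t g py+ and t+ g+ py, are the double crossovers. Comparing them with the parentals, only the g allele has switched, so g is the middle locus and the order is py – g – t.
py–g: (124 + 11)/800 = 0.1688; g–t: (66 + 11)/800 = 0.0963.
Expected DCO frequency = 0.1688 × 0.0963 ≈ 0.01626; observed = 11/800 ≈ 0.01375.
Coefficient of coincidence = 0.01375/0.01626 ≈ 0.85.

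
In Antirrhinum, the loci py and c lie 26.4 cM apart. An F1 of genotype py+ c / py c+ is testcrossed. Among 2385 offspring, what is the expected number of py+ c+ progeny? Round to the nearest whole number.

A map distance of 26.4 cM corresponds to a recombination frequency of 0.264.
The F1 is py+ c / py c+, so py+ c+ is a recombinant gamete class with expected frequency r/2 = 0.264/2 = 0.1320.
Expected number = 0.1320 × 2385 = 314.82 ≈ 315.

315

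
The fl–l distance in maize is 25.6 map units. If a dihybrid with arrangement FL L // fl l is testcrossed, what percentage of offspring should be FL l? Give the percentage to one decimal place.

12.8%

A map distance of 25.6 map units corresponds to a recombination frequency of 0.256.
The F1 is FL L / fl l, so FL l is a recombinant gamete class with expected frequency r/2 = 0.256/2 = 0.1280.
That is 0.1280 = 12.8% of the progeny.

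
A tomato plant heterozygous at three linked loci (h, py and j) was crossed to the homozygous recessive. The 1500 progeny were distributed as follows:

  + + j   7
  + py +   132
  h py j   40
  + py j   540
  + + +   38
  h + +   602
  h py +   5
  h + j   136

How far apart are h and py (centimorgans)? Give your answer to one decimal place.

6.0 centimorgans

The two most frequent reciprocal classes, + py j and h + +, are the parental types, so the F1 was + py j / h + +.
The two rarest classes, + + j and h py +, are the double crossovers. Comparing them with the parentals, only the py allele has switched, so py is the middle locus and the order is j – py – h.
Crossovers in the py–h interval produce the single-crossover classes h py j and + + + (40 + 38 = 78) plus the double crossovers (12).
RF(py–h) = (78 + 12) / 1500 = 90/1500 = 0.0600 → 6.0 centimorgans.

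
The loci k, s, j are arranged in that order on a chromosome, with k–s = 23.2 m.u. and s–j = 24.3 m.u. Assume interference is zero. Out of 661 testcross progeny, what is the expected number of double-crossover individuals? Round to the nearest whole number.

Map distances give recombination frequencies of 0.232 and 0.243 for the two intervals.
With no interference, expected double-crossover frequency = 0.232 × 0.243 = 0.05638.
Expected number = 0.05638 × 661 = 37.26 ≈ 37.

37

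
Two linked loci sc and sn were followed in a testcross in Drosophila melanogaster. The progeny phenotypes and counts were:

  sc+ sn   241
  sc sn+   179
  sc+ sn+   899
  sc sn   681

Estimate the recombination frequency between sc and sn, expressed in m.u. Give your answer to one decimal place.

The two most frequent classes, sc+ sn+ (899) and sc sn (681), are the parental types, so the F1 was sc+ sn+ / sc sn.
The recombinant classes are sc+ sn and sc sn+: 241 + 179 = 420.
Recombination frequency = 420/2000 = 0.2100 ≈ 21.0%, i.e. 21.0 m.u.

21.0 m.u.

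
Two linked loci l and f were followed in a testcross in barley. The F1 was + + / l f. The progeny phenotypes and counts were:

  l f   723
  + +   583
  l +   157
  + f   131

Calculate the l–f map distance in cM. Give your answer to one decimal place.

18.1 cM

The recombinant classes are + f and l +: 131 + 157 = 288.
Recombination frequency = 288/1594 = 0.1807 ≈ 18.1%, i.e. 18.1 cM.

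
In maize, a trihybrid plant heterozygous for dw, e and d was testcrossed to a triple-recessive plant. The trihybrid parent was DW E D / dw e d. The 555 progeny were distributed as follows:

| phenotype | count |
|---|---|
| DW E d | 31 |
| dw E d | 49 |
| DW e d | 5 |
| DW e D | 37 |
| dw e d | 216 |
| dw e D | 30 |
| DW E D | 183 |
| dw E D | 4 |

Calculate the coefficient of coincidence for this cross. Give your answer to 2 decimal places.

0.75

The two rarest classes, dw E D and DW e d, are the double crossovers. Comparing them with the parentals, only the dw allele has switched, so dw is the middle locus and the order is e – dw – d.
e–dw: (86 + 9)/555 = 0.1712; dw–d: (61 + 9)/555 = 0.1261.
Expected DCO frequency = 0.1712 × 0.1261 ≈ 0.02159; observed = 9/555 ≈ 0.01622.
Coefficient of coincidence = 0.01622/0.02159 ≈ 0.75.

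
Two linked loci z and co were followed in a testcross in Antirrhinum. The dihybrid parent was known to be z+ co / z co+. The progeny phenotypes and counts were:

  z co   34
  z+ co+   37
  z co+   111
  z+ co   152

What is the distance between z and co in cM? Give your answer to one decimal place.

21.3 cM

The recombinant classes are z+ co+ and z co: 37 + 34 = 71.
Recombination frequency = 71/334 = 0.2126 ≈ 21.3%, i.e. 21.3 cM.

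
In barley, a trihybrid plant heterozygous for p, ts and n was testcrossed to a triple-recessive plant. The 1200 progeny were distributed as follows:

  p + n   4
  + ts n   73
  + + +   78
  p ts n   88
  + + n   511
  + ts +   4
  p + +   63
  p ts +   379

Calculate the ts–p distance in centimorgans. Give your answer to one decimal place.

12.0 centimorgans

The two most frequent reciprocal classes, p ts + and + + n, are the parental types, so the F1 was p ts + / + + n.
The two rarest classes, + ts + and p + n, are the double crossovers. Comparing them with the parentals, only the p allele has switched, so p is the middle locus and the order is n – p – ts.
Crossovers in the p–ts interval produce the single-crossover classes p + + and + ts n (63 + 73 = 136) plus the double crossovers (8).
RF(p–ts) = (136 + 8) / 1200 = 144/1200 = 0.1200 → 12.0 centimorgans.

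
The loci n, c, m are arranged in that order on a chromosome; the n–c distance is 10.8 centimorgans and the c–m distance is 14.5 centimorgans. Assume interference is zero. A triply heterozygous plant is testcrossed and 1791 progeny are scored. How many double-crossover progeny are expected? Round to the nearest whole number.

Map distances give recombination frequencies of 0.108 and 0.145 for the two intervals.
With no interference, expected double-crossover frequency = 0.108 × 0.145 = 0.01566.
Expected number = 0.01566 × 1791 = 28.05 ≈ 28.

28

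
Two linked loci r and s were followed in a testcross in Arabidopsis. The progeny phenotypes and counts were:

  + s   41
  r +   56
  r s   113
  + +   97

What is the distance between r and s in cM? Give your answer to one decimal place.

The two most frequent classes, + + (97) and r s (113), are the parental types, so the F1 was + + / r s.
The recombinant classes are + s and r +: 41 + 56 = 97.
Recombination frequency = 97/307 = 0.3160 ≈ 31.6%, i.e. 31.6 cM.

31.6 cM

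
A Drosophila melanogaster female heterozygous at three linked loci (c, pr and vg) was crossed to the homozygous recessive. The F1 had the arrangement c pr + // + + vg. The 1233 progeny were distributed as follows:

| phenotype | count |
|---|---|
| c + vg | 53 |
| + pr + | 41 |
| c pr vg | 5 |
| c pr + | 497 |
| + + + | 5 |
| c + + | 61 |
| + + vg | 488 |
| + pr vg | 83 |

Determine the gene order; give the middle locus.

The two rarest classes, c pr vg and + + +, are the double crossovers. Comparing them with the parentals, only the vg allele has switched, so vg is the middle locus and the order is c – vg – pr.

vg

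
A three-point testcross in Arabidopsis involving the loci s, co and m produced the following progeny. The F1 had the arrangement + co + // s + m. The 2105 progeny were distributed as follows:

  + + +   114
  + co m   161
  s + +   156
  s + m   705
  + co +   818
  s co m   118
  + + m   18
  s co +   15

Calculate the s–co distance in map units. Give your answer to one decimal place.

The two rarest classes, s co + and + + m, are the double crossovers. Comparing them with the parentals, only the s allele has switched, so s is the middle locus and the order is co – s – m.
Crossovers in the co–s interval produce the single-crossover classes + + + and s co m (114 + 118 = 232) plus the double crossovers (33).
RF(co–s) = (232 + 33) / 2105 = 265/2105 = 0.1259 → 12.6 map units.

12.6 map units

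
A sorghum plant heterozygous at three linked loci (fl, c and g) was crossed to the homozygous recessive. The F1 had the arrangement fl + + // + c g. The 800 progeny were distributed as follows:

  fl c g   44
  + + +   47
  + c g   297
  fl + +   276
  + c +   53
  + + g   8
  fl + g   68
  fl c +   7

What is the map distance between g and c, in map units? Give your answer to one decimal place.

17.0 map units

The two rarest classes, fl c + and + + g, are the double crossovers. Comparing them with the parentals, only the c allele has switched, so c is the middle locus and the order is fl – c – g.
Crossovers in the c–g interval produce the single-crossover classes fl + g and + c + (68 + 53 = 121) plus the double crossovers (15).
RF(c–g) = (121 + 15) / 800 = 136/800 = 0.1700 → 17.0 map units.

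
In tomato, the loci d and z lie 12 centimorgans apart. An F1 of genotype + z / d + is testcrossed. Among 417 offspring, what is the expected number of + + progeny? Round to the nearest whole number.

25

A map distance of 12 centimorgans corresponds to a recombination frequency of 0.120.
The F1 is + z / d +, so + + is a recombinant gamete class with expected frequency r/2 = 0.120/2 = 0.0600.
Expected number = 0.0600 × 417 = 25.02 ≈ 25.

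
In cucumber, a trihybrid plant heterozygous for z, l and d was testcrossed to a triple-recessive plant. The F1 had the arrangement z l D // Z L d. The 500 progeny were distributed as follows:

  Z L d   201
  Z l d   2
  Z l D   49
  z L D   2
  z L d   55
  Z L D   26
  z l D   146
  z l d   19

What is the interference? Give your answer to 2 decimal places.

The two rarest classes, z L D and Z l d, are the double crossovers. Comparing them with the parentals, only the l allele has switched, so l is the middle locus and the order is z – l – d.
z–l: (104 + 4)/500 = 0.2160; l–d: (45 + 4)/500 = 0.0980.
Expected DCO frequency = 0.2160 × 0.0980 ≈ 0.02117; observed = 4/500 ≈ 0.00800.
Coefficient of coincidence = 0.00800/0.02117 ≈ 0.38; interference = 1 − 0.38 = 0.62.

0.62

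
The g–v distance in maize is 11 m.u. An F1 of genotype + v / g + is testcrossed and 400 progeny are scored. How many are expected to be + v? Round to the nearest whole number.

178

A map distance of 11 m.u. corresponds to a recombination frequency of 0.110.
The F1 is + v / g +, so + v is a parental gamete class with expected frequency (1 − r)/2 = 0.890/2 = 0.4450.
Expected number = 0.4450 × 400 = 178.00 ≈ 178.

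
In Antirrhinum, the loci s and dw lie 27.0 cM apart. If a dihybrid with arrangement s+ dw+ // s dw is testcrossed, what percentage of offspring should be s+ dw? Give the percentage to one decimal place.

13.5%

A map distance of 27.0 cM corresponds to a recombination frequency of 0.270.
The F1 is s+ dw+ / s dw, so s+ dw is a recombinant gamete class with expected frequency r/2 = 0.270/2 = 0.1350.
That is 0.1350 = 13.5% of the progeny.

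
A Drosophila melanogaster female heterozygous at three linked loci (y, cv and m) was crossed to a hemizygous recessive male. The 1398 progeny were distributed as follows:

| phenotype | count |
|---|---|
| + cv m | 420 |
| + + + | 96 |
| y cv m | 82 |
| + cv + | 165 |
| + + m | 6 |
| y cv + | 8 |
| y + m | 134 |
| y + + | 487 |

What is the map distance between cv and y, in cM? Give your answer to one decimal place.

13.7 cM

The two most frequent reciprocal classes, + cv m and y + +, are the parental types, so the F1 was + cv m / y + +.
The two rarest classes, + + m and y cv +, are the double crossovers. Comparing them with the parentals, only the cv allele has switched, so cv is the middle locus and the order is m – cv – y.
Crossovers in the cv–y interval produce the single-crossover classes y cv m and + + + (82 + 96 = 178) plus the double crossovers (14).
RF(cv–y) = (178 + 14) / 1398 = 192/1398 = 0.1373 → 13.7 cM.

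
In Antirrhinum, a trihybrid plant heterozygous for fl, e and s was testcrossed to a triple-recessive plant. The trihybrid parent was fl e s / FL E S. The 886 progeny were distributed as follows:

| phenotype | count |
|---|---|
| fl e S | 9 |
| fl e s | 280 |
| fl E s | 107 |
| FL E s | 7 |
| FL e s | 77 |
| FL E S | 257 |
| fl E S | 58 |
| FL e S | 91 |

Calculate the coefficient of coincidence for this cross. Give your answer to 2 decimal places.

0.44

The two rarest classes, fl e S and FL E s, are the double crossovers. Comparing them with the parentals, only the s allele has switched, so s is the middle locus and the order is fl – s – e.
fl–s: (135 + 16)/886 = 0.1704; s–e: (198 + 16)/886 = 0.2415.
Expected DCO frequency = 0.1704 × 0.2415 ≈ 0.04115; observed = 16/886 ≈ 0.01806.
Coefficient of coincidence = 0.01806/0.04115 ≈ 0.44.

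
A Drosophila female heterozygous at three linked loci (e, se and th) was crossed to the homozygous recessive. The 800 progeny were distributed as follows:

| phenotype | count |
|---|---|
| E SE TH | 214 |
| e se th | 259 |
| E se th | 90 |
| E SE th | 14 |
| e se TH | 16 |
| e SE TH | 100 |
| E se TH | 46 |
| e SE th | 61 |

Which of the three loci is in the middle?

The two most frequent reciprocal classes, e se th and E SE TH, are the parental types, so the F1 was e se th / E SE TH.
The two rarest classes, e se TH and E SE th, are the double crossovers. Comparing them with the parentals, only the th allele has switched, so th is the middle locus and the order is e – th – se.

th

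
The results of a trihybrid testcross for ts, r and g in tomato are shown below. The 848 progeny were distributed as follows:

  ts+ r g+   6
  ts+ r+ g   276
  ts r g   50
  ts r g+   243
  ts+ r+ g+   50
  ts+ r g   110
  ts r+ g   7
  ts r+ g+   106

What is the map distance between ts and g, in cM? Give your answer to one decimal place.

13.3 cM

The two most frequent reciprocal classes, ts r g+ and ts+ r+ g, are the parental types, so the F1 was ts r g+ / ts+ r+ g.
The two rarest classes, ts+ r g+ and ts r+ g, are the double crossovers. Comparing them with the parentals, only the ts allele has switched, so ts is the middle locus and the order is r – ts – g.
Crossovers in the ts–g interval produce the single-crossover classes ts r g and ts+ r+ g+ (50 + 50 = 100) plus the double crossovers (13).
RF(ts–g) = (100 + 13) / 848 = 113/848 = 0.1333 → 13.3 cM.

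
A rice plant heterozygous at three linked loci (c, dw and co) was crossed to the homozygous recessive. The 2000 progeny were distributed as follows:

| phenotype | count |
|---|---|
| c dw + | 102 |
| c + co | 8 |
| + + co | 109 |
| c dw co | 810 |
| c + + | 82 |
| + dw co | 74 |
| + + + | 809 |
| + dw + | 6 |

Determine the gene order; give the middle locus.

The two most frequent reciprocal classes, + + + and c dw co, are the parental types, so the F1 was + + + / c dw co.
The two rarest classes, + dw + and c + co, are the double crossovers. Comparing them with the parentals, only the dw allele has switched, so dw is the middle locus and the order is c – dw – co.

dw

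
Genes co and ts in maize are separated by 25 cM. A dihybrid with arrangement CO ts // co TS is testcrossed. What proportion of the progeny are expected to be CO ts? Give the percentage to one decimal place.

A map distance of 25 cM corresponds to a recombination frequency of 0.250.
The F1 is CO ts / co TS, so CO ts is a parental gamete class with expected frequency (1 − r)/2 = 0.750/2 = 0.3750.
That is 0.3750 = 37.5% of the progeny.

37.5%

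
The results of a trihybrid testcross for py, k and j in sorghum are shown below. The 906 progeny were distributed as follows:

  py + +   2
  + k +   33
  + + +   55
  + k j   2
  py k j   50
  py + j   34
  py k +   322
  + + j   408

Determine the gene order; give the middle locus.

k

The two most frequent reciprocal classes, + + j and py k +, are the parental types, so the F1 was + + j / py k +.
The two rarest classes, + k j and py + +, are the double crossovers. Comparing them with the parentals, only the k allele has switched, so k is the middle locus and the order is j – k – py.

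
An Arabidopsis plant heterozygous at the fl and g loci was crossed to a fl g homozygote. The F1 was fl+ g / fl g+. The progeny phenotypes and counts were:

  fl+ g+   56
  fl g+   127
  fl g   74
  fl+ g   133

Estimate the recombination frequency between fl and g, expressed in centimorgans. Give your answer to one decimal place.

33.3 centimorgans

The recombinant classes are fl+ g+ and fl g: 56 + 74 = 130.
Recombination frequency = 130/390 = 0.3333 ≈ 33.3%, i.e. 33.3 centimorgans.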